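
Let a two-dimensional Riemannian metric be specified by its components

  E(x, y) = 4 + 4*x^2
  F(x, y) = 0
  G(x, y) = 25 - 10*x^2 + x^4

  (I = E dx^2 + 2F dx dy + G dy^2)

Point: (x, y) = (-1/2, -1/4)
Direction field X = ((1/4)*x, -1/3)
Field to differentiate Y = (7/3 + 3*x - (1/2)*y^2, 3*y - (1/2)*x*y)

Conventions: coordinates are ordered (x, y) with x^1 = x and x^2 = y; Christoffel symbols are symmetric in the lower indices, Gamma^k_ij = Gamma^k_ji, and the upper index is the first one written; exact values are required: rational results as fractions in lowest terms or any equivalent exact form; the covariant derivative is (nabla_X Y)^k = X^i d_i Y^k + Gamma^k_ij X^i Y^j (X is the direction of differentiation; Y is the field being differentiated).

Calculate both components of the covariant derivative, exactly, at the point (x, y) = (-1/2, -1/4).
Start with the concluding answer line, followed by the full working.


Answer: (nabla_X Y)^x = -1297/1920, (nabla_X Y)^y = -12409/10944

E = 5, F = 0, G = 361/16 at the point
E_x = -4, E_y = 0, F_x = 0, F_y = 0, G_x = 19/2, G_y = 0
EG - F^2 = 1805/16;  g^inv = (16/1805) * [[361/16, 0], [0, 5]]
first-kind symbols [ij,l] = (1/2)(d_i g_jl + d_j g_il - d_l g_ij): [xx,x] = E_x/2 = -2, [xx,y] = F_x - E_y/2 = 0, [xy,x] = E_y/2 = 0, [xy,y] = G_x/2 = 19/4, [yy,x] = F_y - G_x/2 = -19/4, [yy,y] = G_y/2 = 0
Gamma^x_ij = (G*[ij,x] - F*[ij,y])/(EG - F^2), Gamma^y_ij = (E*[ij,y] - F*[ij,x])/(EG - F^2)
Gamma_xxx = -2/5, Gamma_xxy = 0, Gamma_xyy = -19/20, Gamma_yxx = 0, Gamma_yxy = 4/19, Gamma_yyy = 0
X = (-1/8, -1/3), Y = (77/96, -13/16) at the point


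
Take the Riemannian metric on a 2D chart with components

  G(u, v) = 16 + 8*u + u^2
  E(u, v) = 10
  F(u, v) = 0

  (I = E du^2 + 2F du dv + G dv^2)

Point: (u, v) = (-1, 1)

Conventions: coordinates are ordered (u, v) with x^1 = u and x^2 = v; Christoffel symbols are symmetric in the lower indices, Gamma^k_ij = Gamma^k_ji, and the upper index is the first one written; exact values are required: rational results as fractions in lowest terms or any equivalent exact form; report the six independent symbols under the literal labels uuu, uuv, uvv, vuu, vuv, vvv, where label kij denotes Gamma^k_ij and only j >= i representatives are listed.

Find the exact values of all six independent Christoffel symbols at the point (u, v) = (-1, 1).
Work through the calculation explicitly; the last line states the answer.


E = 10, F = 0, G = 9 at the point
E_u = 0, E_v = 0, F_u = 0, F_v = 0, G_u = 6, G_v = 0
EG - F^2 = 90;  g^inv = (1/90) * [[9, 0], [0, 10]]
first-kind symbols [ij,l] = (1/2)(d_i g_jl + d_j g_il - d_l g_ij): [uu,u] = E_u/2 = 0, [uu,v] = F_u - E_v/2 = 0, [uv,u] = E_v/2 = 0, [uv,v] = G_u/2 = 3, [vv,u] = F_v - G_u/2 = -3, [vv,v] = G_v/2 = 0
Gamma^u_ij = (G*[ij,u] - F*[ij,v])/(EG - F^2), Gamma^v_ij = (E*[ij,v] - F*[ij,u])/(EG - F^2)

Answer: Gamma_uuu = 0, Gamma_uuv = 0, Gamma_uvv = -3/10, Gamma_vuu = 0, Gamma_vuv = 1/3, Gamma_vvv = 0


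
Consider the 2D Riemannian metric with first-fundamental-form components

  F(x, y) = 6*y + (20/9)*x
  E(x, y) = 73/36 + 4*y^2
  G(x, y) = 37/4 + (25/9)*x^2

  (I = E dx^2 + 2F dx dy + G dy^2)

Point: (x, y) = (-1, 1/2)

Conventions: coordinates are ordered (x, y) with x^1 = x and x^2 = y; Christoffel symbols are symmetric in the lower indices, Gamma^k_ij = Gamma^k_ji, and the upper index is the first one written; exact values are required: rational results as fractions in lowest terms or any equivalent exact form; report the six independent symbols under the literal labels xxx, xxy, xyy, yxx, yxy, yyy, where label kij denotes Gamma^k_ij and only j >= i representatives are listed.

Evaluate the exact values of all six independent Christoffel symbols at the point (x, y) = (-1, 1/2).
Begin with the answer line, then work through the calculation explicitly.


Answer: Gamma_xxx = -224/46413, Gamma_xxy = 33976/46413, Gamma_xyy = 136828/46413, Gamma_yxx = 872/46413, Gamma_yxy = -12916/46413, Gamma_yyy = -8848/46413

E = 109/36, F = 7/9, G = 433/36 at the point
E_x = 0, E_y = 4, F_x = 20/9, F_y = 6, G_x = -50/9, G_y = 0
EG - F^2 = 573/16;  g^inv = (16/573) * [[433/36, -7/9], [-7/9, 109/36]]
first-kind symbols [ij,l] = (1/2)(d_i g_jl + d_j g_il - d_l g_ij): [xx,x] = E_x/2 = 0, [xx,y] = F_x - E_y/2 = 2/9, [xy,x] = E_y/2 = 2, [xy,y] = G_x/2 = -25/9, [yy,x] = F_y - G_x/2 = 79/9, [yy,y] = G_y/2 = 0
Gamma^x_ij = (G*[ij,x] - F*[ij,y])/(EG - F^2), Gamma^y_ij = (E*[ij,y] - F*[ij,x])/(EG - F^2)


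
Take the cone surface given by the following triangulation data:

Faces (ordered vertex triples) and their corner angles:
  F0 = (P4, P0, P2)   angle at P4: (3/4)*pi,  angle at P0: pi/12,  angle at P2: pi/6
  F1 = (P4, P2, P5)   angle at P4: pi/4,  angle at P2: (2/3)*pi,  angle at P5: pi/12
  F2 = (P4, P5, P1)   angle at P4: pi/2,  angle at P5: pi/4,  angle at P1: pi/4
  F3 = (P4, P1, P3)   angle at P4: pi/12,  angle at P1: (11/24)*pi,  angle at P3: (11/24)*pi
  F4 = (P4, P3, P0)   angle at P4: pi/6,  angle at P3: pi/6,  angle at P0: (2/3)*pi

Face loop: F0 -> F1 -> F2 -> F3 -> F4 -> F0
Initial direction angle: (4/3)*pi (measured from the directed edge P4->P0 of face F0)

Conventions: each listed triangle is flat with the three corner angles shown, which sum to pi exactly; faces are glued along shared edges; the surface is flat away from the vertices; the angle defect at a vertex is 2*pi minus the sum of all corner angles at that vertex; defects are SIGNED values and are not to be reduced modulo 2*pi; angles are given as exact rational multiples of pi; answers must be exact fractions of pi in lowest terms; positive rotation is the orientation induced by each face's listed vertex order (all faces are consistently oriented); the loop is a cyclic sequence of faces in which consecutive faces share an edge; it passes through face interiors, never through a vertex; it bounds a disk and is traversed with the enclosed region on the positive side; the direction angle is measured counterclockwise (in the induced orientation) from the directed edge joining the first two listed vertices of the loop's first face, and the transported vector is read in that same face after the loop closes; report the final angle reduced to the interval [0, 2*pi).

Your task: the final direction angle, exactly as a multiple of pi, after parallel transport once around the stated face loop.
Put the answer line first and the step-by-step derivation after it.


Answer: final direction angle = (19/12)*pi

enclosed vertex P4: corner angles sum to (7/4)*pi, defect = 2*pi - (7/4)*pi = pi/4
holonomy = initial angle + sum of enclosed defects (mod 2*pi), positive in the induced orientation
final angle = (4/3)*pi + pi/4 = (19/12)*pi (mod 2*pi)


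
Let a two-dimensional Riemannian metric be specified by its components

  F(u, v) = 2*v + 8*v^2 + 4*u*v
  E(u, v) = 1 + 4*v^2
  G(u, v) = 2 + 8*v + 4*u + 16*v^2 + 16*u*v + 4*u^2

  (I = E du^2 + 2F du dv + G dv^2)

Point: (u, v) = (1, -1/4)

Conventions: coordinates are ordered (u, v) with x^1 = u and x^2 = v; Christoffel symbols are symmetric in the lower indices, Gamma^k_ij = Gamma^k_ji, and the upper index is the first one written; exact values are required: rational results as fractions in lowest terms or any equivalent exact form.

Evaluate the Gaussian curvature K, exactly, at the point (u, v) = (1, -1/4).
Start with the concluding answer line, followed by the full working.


Answer: K = -64/441

E = 5/4, F = -1, G = 5, EG - F^2 = 21/4 at the point
E_u = 0, E_v = -2, F_u = -1, F_v = 2, G_u = 8, G_v = 16
E_vv = 8, F_uv = 4, G_uu = 8
Using the Brioschi determinant formula for K from the metric derivatives:
M1 = [[-E_vv/2 + F_uv - G_uu/2, E_u/2, F_u - E_v/2], [F_v - G_u/2, E, F], [G_v/2, F, G]] = [[-4, 0, 0], [-2, 5/4, -1], [8, -1, 5]]; det M1 = -21
M2 = [[0, E_v/2, G_u/2], [E_v/2, E, F], [G_u/2, F, G]] = [[0, -1, 4], [-1, 5/4, -1], [4, -1, 5]]; det M2 = -17
det M1 - det M2 = -4; K = -4 / (21/4)^2 = -64/441


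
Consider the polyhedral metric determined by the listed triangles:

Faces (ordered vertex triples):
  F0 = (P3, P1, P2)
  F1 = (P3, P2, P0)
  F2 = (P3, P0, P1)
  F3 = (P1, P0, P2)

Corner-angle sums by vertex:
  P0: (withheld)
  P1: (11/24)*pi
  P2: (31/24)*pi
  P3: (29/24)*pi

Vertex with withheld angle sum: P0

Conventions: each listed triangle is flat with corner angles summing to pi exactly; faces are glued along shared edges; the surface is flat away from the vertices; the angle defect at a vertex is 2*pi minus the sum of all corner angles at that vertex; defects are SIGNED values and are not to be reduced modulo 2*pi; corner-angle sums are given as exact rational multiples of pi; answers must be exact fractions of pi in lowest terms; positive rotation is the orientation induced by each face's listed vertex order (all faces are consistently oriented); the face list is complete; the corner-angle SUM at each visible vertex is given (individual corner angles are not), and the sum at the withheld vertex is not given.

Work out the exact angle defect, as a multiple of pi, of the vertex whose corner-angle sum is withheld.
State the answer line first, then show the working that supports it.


Answer: defect(P0) = (23/24)*pi

V = 4, E = 6, F = 4; chi = V - E + F = 2
Gauss-Bonnet: total defect = 2*pi*chi = 4*pi; visible defects sum to (73/24)*pi


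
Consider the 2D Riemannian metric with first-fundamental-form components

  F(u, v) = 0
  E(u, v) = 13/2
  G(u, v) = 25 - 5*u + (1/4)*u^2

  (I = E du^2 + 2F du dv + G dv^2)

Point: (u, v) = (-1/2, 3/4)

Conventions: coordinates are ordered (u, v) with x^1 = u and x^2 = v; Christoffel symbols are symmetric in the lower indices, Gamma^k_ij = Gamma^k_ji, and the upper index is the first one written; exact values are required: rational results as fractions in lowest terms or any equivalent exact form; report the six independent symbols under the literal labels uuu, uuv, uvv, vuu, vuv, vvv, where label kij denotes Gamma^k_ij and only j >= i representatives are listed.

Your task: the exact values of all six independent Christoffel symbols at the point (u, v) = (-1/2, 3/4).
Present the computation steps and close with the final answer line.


E = 13/2, F = 0, G = 441/16 at the point
E_u = 0, E_v = 0, F_u = 0, F_v = 0, G_u = -21/4, G_v = 0
EG - F^2 = 5733/32;  g^inv = (32/5733) * [[441/16, 0], [0, 13/2]]
first-kind symbols [ij,l] = (1/2)(d_i g_jl + d_j g_il - d_l g_ij): [uu,u] = E_u/2 = 0, [uu,v] = F_u - E_v/2 = 0, [uv,u] = E_v/2 = 0, [uv,v] = G_u/2 = -21/8, [vv,u] = F_v - G_u/2 = 21/8, [vv,v] = G_v/2 = 0
Gamma^u_ij = (G*[ij,u] - F*[ij,v])/(EG - F^2), Gamma^v_ij = (E*[ij,v] - F*[ij,u])/(EG - F^2)

Answer: Gamma_uuu = 0, Gamma_uuv = 0, Gamma_uvv = 21/52, Gamma_vuu = 0, Gamma_vuv = -2/21, Gamma_vvv = 0


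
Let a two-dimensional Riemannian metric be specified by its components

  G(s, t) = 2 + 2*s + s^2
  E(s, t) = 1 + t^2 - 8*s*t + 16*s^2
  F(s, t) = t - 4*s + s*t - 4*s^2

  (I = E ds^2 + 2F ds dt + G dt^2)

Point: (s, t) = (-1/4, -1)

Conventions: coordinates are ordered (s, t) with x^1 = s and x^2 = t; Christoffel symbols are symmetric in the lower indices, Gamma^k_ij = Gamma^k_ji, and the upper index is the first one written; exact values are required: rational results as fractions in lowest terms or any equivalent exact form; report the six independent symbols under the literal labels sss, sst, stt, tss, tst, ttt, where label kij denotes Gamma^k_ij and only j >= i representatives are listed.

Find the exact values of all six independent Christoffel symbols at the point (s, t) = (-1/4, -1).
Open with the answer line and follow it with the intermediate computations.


Answer: Gamma_sss = 0, Gamma_sst = 0, Gamma_stt = 0, Gamma_tss = -48/25, Gamma_tst = 12/25, Gamma_ttt = 0

E = 1, F = 0, G = 25/16 at the point
E_s = 0, E_t = 0, F_s = -3, F_t = 3/4, G_s = 3/2, G_t = 0
EG - F^2 = 25/16;  g^inv = (16/25) * [[25/16, 0], [0, 1]]
first-kind symbols [ij,l] = (1/2)(d_i g_jl + d_j g_il - d_l g_ij): [ss,s] = E_s/2 = 0, [ss,t] = F_s - E_t/2 = -3, [st,s] = E_t/2 = 0, [st,t] = G_s/2 = 3/4, [tt,s] = F_t - G_s/2 = 0, [tt,t] = G_t/2 = 0
Gamma^s_ij = (G*[ij,s] - F*[ij,t])/(EG - F^2), Gamma^t_ij = (E*[ij,t] - F*[ij,s])/(EG - F^2)


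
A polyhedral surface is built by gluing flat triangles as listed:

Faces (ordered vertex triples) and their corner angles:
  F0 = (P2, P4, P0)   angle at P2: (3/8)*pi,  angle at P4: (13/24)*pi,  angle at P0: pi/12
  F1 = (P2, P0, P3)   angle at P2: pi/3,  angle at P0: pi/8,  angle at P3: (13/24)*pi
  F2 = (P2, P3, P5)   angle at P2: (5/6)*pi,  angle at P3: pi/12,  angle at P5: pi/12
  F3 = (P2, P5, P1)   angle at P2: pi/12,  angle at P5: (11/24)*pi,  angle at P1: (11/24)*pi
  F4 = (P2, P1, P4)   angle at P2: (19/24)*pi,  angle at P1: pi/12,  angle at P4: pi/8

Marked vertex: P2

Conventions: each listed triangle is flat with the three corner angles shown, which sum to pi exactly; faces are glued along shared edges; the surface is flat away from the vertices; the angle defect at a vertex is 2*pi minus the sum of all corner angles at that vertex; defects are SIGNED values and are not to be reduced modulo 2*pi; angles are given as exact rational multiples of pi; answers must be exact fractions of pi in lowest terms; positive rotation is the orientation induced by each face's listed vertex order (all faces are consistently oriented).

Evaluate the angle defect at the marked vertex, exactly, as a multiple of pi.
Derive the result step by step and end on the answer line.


Sum of corner angles at P2: (29/12)*pi
defect = 2*pi - (29/12)*pi

Answer: defect(P2) = (-5/12)*pi


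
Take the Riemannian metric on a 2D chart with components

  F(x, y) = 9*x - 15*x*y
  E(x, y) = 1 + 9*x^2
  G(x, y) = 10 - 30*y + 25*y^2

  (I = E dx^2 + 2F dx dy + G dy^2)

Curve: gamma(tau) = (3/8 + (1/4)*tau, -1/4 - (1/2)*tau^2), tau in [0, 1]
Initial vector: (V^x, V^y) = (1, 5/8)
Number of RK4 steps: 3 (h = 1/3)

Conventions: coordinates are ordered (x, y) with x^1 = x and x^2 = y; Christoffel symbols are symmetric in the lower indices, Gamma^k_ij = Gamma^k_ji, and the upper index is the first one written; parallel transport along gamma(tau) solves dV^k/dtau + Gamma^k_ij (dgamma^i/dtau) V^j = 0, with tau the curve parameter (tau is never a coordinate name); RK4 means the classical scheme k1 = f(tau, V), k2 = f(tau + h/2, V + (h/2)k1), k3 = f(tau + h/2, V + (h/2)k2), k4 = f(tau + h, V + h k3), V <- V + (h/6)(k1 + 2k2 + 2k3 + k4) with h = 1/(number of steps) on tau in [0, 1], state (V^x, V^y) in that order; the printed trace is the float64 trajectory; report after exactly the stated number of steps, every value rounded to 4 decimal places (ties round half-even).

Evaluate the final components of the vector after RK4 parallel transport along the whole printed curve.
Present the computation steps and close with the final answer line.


gamma'(tau) = (1/4, -tau); f(tau, V)^k = -Gamma^k_ij(gamma(tau)) gamma'^i(tau) V^j; h = 1/3; intermediate values shown to 6 dp
curve data and Christoffel symbols at the stage parameters:
  tau = 0.000000: gamma = (0.375000, -0.250000), gamma' = (0.250000, 0.000000); Gamma_xxx = 0.166026, Gamma_xxy = 0.000000, Gamma_xyy = -0.276710, Gamma_yxx = 0.627210, Gamma_yxy = 0.000000, Gamma_yyy = -1.045350
  tau = 0.166667: gamma = (0.416667, -0.263889), gamma' = (0.250000, -0.166667); Gamma_xxx = 0.176719, Gamma_xxy = 0.000000, Gamma_xyy = -0.294532, Gamma_yxx = 0.610663, Gamma_yxy = 0.000000, Gamma_yyy = -1.017772
  tau = 0.333333: gamma = (0.458333, -0.305556), gamma' = (0.250000, -0.333333); Gamma_xxx = 0.176347, Gamma_xxy = 0.000000, Gamma_xyy = -0.293911, Gamma_yxx = 0.580698, Gamma_yxy = 0.000000, Gamma_yyy = -0.967830
  tau = 0.500000: gamma = (0.500000, -0.375000), gamma' = (0.250000, -0.500000); Gamma_xxx = 0.166570, Gamma_xxy = 0.000000, Gamma_xyy = -0.277617, Gamma_yxx = 0.541353, Gamma_yxy = 0.000000, Gamma_yyy = -0.902256
  tau = 0.666667: gamma = (0.541667, -0.472222), gamma' = (0.250000, -0.666667); Gamma_xxx = 0.150546, Gamma_xxy = 0.000000, Gamma_xyy = -0.250910, Gamma_yxx = 0.496673, Gamma_yxy = 0.000000, Gamma_yyy = -0.827788
  tau = 0.833333: gamma = (0.583333, -0.597222), gamma' = (0.250000, -0.833333); Gamma_xxx = 0.131592, Gamma_xxy = 0.000000, Gamma_xyy = -0.219320, Gamma_yxx = 0.450128, Gamma_yxy = 0.000000, Gamma_yyy = -0.750214
  tau = 1.000000: gamma = (0.625000, -0.750000), gamma' = (0.250000, -1.000000); Gamma_xxx = 0.112324, Gamma_xxy = 0.000000, Gamma_xyy = -0.187207, Gamma_yxx = 0.404368, Gamma_yxy = 0.000000, Gamma_yyy = -0.673947
step 0: V^x = 1.0000, V^y = 0.6250
step 1: k1 = (-0.041507, -0.156802), k2 = (-0.073272, -0.253195), k3 = (-0.072249, -0.249661), k4 = (-0.096103, -0.316462); V <- V + (h/6)(k1 + 2k2 + 2k3 + k4): V^x = 0.9762, V^y = 0.5428
step 2: k1 = (-0.096219, -0.316841), k2 = (-0.108003, -0.351010), k3 = (-0.107131, -0.348175), k4 = (-0.106784, -0.352297); V <- V + (h/6)(k1 + 2k2 + 2k3 + k4): V^x = 0.9410, V^y = 0.4280
step 3: k1 = (-0.107005, -0.353024), k2 = (-0.097836, -0.334662), k3 = (-0.098446, -0.336747), k4 = (-0.084609, -0.304592); V <- V + (h/6)(k1 + 2k2 + 2k3 + k4): V^x = 0.9085, V^y = 0.3168

Answer: V^x = 0.9085, V^y = 0.3168


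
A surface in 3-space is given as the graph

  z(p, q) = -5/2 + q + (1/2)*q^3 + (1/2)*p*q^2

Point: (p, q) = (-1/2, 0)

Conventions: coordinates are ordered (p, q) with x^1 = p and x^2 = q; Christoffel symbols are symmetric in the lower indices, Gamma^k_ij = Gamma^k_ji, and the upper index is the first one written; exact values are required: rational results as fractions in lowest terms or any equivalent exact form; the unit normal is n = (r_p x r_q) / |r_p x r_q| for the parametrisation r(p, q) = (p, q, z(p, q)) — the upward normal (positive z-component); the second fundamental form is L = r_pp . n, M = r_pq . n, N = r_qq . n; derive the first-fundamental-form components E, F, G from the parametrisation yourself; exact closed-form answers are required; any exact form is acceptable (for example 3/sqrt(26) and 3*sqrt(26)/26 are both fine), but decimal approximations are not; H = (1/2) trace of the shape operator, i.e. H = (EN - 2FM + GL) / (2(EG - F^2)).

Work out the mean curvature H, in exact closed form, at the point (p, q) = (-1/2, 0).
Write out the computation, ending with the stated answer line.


z_p = 0, z_q = 1, z_pp = 0, z_pq = 0, z_qq = -1/2
E = 1, F = 0, G = 2; answer radicand W^2 = 2
unnormalised second-form numerators: l = 0, m = 0, n = -1/2; L = l/sqrt(2), and similarly M = m/sqrt(W^2), N = n/sqrt(W^2)
H = (E*n - 2*F*m + G*l) / (2*(EG - F^2)*sqrt(W^2)); E*n - 2*F*m + G*l = -1/2, EG - F^2 = 2, so H = (-1/8)/sqrt(2)

Answer: H = -sqrt(2)/16


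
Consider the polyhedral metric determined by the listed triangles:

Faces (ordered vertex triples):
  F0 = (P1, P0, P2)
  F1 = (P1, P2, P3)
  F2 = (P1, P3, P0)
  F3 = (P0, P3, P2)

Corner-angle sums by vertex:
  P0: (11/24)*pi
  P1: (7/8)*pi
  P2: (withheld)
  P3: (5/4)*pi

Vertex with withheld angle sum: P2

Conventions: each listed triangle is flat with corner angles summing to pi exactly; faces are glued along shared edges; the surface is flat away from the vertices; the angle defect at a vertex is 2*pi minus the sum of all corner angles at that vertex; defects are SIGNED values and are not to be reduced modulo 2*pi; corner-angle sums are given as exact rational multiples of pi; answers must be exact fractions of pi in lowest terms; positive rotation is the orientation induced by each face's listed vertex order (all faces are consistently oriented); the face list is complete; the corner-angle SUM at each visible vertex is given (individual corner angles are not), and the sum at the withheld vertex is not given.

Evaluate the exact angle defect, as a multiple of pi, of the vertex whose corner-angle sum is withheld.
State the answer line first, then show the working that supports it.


Answer: defect(P2) = (7/12)*pi

V = 4, E = 6, F = 4; chi = V - E + F = 2
Gauss-Bonnet: total defect = 2*pi*chi = 4*pi; visible defects sum to (41/12)*pi


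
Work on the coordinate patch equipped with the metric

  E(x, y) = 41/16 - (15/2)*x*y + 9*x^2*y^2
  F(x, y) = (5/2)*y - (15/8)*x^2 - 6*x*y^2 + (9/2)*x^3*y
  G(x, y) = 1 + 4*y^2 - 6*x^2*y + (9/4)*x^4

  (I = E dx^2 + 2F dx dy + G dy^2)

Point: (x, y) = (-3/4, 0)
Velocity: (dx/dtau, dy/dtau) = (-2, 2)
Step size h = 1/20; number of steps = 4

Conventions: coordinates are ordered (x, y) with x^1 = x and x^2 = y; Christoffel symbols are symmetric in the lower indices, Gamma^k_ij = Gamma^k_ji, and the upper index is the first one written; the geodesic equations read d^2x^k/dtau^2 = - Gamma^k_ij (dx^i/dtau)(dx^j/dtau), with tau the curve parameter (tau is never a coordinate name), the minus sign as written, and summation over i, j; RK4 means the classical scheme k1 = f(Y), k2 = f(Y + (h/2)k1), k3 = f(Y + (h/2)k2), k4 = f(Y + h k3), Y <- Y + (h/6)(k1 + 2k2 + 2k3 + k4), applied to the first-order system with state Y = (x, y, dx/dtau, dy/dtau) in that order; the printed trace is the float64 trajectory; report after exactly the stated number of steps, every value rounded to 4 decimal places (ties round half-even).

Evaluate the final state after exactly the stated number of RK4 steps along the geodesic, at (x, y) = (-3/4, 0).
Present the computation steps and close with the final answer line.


f(Y) = (dx/dtau, dy/dtau, -Gamma^x_ij Y'^i Y'^j, -Gamma^y_ij Y'^i Y'^j) with the Gammas evaluated at the stage position; h = 0.050000; intermediate values shown to 6 dp
step 0: x = -0.7500, y = 0.0000, dx/dtau = -2.0000, dy/dtau = 2.0000
step 1:
  k1: at (x, y) = (-0.750000, 0.000000), (dx/dtau, dy/dtau) = (-2.000000, 2.000000); Gamma_xxx = 0.000000, Gamma_xxy = 0.858932, Gamma_xyy = 0.763495, Gamma_yxx = 0.000000, Gamma_yxy = -0.579779, Gamma_yyy = -0.515359; k1 = (-2.000000, 2.000000, 3.817477, -2.576797)
  k2: at (x, y) = (-0.800000, 0.050000), (dx/dtau, dy/dtau) = (-1.904563, 1.935580); Gamma_xxx = -0.056823, Gamma_xxy = 0.909166, Gamma_xyy = 0.757639, Gamma_yxx = 0.035670, Gamma_yxy = -0.570718, Gamma_yyy = -0.475598; k2 = (-1.904563, 1.935580, 4.070811, -2.555399)
  k3: at (x, y) = (-0.797614, 0.048390), (dx/dtau, dy/dtau) = (-1.898230, 1.936115); Gamma_xxx = -0.055064, Gamma_xxy = 0.907636, Gamma_xyy = 0.758626, Gamma_yxx = 0.034572, Gamma_yxy = -0.569855, Gamma_yyy = -0.476299; k3 = (-1.898230, 1.936115, 4.026143, -2.527794)
  k4: at (x, y) = (-0.844911, 0.096806), (dx/dtau, dy/dtau) = (-1.798693, 1.873610); Gamma_xxx = -0.108418, Gamma_xxy = 0.946263, Gamma_xyy = 0.746637, Gamma_yxx = 0.063599, Gamma_yxy = -0.555086, Gamma_yyy = -0.437984; k4 = (-1.798693, 1.873610, 4.107665, -2.409593)
  Y <- Y + (h/6)(k1 + 2k2 + 2k3 + k4): x = -0.8450, y = 0.0968, dx/dtau = -1.7990, dy/dtau = 1.8737
step 2:
  k1: at (x, y) = (-0.845036, 0.096808), (dx/dtau, dy/dtau) = (-1.799008, 1.873727); Gamma_xxx = -0.108406, Gamma_xxy = 0.946270, Gamma_xyy = 0.746533, Gamma_yxx = 0.063613, Gamma_yxy = -0.555271, Gamma_yyy = -0.438065; k1 = (-1.799008, 1.873727, 4.109352, -2.411365)
  k2: at (x, y) = (-0.890011, 0.143652), (dx/dtau, dy/dtau) = (-1.696274, 1.813443); Gamma_xxx = -0.157137, Gamma_xxy = 0.973564, Gamma_xyy = 0.729253, Gamma_yxx = 0.086658, Gamma_yxy = -0.536903, Gamma_yyy = -0.402170; k2 = (-1.696274, 1.813443, 4.043491, -2.229913)
  k3: at (x, y) = (-0.887443, 0.142144), (dx/dtau, dy/dtau) = (-1.697921, 1.817979); Gamma_xxx = -0.155822, Gamma_xxy = 0.972835, Gamma_xyy = 0.730816, Gamma_yxx = 0.085836, Gamma_yxy = -0.535898, Gamma_yyy = -0.402578; k3 = (-1.697921, 1.817979, 4.039710, -2.225322)
  k4: at (x, y) = (-0.929932, 0.187707), (dx/dtau, dy/dtau) = (-1.597022, 1.762461); Gamma_xxx = -0.199938, Gamma_xxy = 0.990524, Gamma_xyy = 0.710105, Gamma_yxx = 0.103904, Gamma_yxy = -0.514759, Gamma_yyy = -0.369030; k4 = (-1.597022, 1.762461, 3.880194, -2.016474)
  Y <- Y + (h/6)(k1 + 2k2 + 2k3 + k4): x = -0.9299, y = 0.1876, dx/dtau = -1.5977, dy/dtau = 1.7626
step 3:
  k1: at (x, y) = (-0.929906, 0.187634), (dx/dtau, dy/dtau) = (-1.597708, 1.762574); Gamma_xxx = -0.199860, Gamma_xxy = 0.990500, Gamma_xyy = 0.710108, Gamma_yxx = 0.103885, Gamma_yxy = -0.514853, Gamma_yyy = -0.369108; k1 = (-1.597708, 1.762574, 3.882764, -2.018225)
  k2: at (x, y) = (-0.969849, 0.231698), (dx/dtau, dy/dtau) = (-1.500639, 1.712119); Gamma_xxx = -0.238828, Gamma_xxy = 0.999693, Gamma_xyy = 0.687182, Gamma_yxx = 0.117607, Gamma_yxy = -0.492285, Gamma_yyy = -0.338393; k2 = (-1.500639, 1.712119, 3.660418, -1.802521)
  k3: at (x, y) = (-0.967422, 0.230437), (dx/dtau, dy/dtau) = (-1.506198, 1.717511); Gamma_xxx = -0.238105, Gamma_xxy = 0.999617, Gamma_xyy = 0.688853, Gamma_yxx = 0.117016, Gamma_yxy = -0.491260, Gamma_yyy = -0.338535; k3 = (-1.506198, 1.717511, 3.680006, -1.808531)
  k4: at (x, y) = (-1.005216, 0.273509), (dx/dtau, dy/dtau) = (-1.413708, 1.672148); Gamma_xxx = -0.272689, Gamma_xxy = 1.002201, Gamma_xyy = 0.664667, Gamma_yxx = 0.127311, Gamma_yxy = -0.467900, Gamma_yyy = -0.310315; k4 = (-1.413708, 1.672148, 3.424790, -1.598939)
  Y <- Y + (h/6)(k1 + 2k2 + 2k3 + k4): x = -1.0051, y = 0.2734, dx/dtau = -1.4145, dy/dtau = 1.6722
step 4:
  k1: at (x, y) = (-1.005115, 0.273417), (dx/dtau, dy/dtau) = (-1.414472, 1.672247); Gamma_xxx = -0.272625, Gamma_xxy = 1.002204, Gamma_xyy = 0.664736, Gamma_yxx = 0.127287, Gamma_yxy = -0.467925, Gamma_yyy = -0.310362; k1 = (-1.414472, 1.672247, 3.427692, -1.600376)
  k2: at (x, y) = (-1.040477, 0.315223), (dx/dtau, dy/dtau) = (-1.328779, 1.632238); Gamma_xxx = -0.302772, Gamma_xxy = 0.999379, Gamma_xyy = 0.640334, Gamma_yxx = 0.134643, Gamma_yxy = -0.444426, Gamma_yyy = -0.284758; k2 = (-1.328779, 1.632238, 3.163686, -1.406899)
  k3: at (x, y) = (-1.038334, 0.314223), (dx/dtau, dy/dtau) = (-1.335380, 1.637075); Gamma_xxx = -0.302514, Gamma_xxy = 0.999642, Gamma_xyy = 0.641824, Gamma_yxx = 0.134204, Gamma_yxy = -0.443470, Gamma_yyy = -0.284732; k3 = (-1.335380, 1.637075, 3.190023, -1.415186)
  k4: at (x, y) = (-1.071884, 0.355271), (dx/dtau, dy/dtau) = (-1.254971, 1.601488); Gamma_xxx = -0.329034, Gamma_xxy = 0.992724, Gamma_xyy = 0.617433, Gamma_yxx = 0.139300, Gamma_yxy = -0.420281, Gamma_yyy = -0.261397; k4 = (-1.254971, 1.601488, 2.925038, -1.238349)
  Y <- Y + (h/6)(k1 + 2k2 + 2k3 + k4): x = -1.0718, y = 0.3552, dx/dtau = -1.2556, dy/dtau = 1.6016

Answer: x = -1.0718, y = 0.3552, dx/dtau = -1.2556, dy/dtau = 1.6016


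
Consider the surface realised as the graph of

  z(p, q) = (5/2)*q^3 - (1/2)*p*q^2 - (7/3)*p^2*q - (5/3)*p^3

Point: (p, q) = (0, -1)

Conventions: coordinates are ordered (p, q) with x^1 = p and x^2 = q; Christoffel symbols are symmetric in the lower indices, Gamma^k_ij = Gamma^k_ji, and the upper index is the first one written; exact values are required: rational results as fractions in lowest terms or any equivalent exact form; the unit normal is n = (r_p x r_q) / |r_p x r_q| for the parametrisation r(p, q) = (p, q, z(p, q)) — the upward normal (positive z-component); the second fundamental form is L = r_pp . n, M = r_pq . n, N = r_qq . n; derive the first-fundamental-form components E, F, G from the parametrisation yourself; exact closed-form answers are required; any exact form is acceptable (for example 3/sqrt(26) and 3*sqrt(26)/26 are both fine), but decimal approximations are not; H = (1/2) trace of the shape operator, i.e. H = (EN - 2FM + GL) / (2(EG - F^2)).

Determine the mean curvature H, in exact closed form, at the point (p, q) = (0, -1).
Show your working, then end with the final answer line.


z_p = -1/2, z_q = 15/2, z_pp = 14/3, z_pq = 1, z_qq = -15
E = 5/4, F = -15/4, G = 229/4; answer radicand W^2 = 115/2
unnormalised second-form numerators: l = 14/3, m = 1, n = -15; L = l/sqrt(115/2), and similarly M = m/sqrt(W^2), N = n/sqrt(W^2)
H = (E*n - 2*F*m + G*l) / (2*(EG - F^2)*sqrt(W^2)); E*n - 2*F*m + G*l = 3071/12, EG - F^2 = 115/2, so H = (3071/1380)/sqrt(115/2)

Answer: H = 3071*sqrt(230)/158700


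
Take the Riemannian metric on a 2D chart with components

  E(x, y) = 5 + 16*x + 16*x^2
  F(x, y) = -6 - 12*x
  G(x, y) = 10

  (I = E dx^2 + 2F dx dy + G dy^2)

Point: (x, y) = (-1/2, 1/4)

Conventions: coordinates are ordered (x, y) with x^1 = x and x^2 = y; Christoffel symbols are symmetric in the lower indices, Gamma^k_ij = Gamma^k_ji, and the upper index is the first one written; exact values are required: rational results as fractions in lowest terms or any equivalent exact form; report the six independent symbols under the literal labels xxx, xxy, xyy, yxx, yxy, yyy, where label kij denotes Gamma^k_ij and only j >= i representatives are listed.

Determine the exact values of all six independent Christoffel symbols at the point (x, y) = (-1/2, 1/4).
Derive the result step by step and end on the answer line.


E = 1, F = 0, G = 10 at the point
E_x = 0, E_y = 0, F_x = -12, F_y = 0, G_x = 0, G_y = 0
EG - F^2 = 10;  g^inv = (1/10) * [[10, 0], [0, 1]]
first-kind symbols [ij,l] = (1/2)(d_i g_jl + d_j g_il - d_l g_ij): [xx,x] = E_x/2 = 0, [xx,y] = F_x - E_y/2 = -12, [xy,x] = E_y/2 = 0, [xy,y] = G_x/2 = 0, [yy,x] = F_y - G_x/2 = 0, [yy,y] = G_y/2 = 0
Gamma^x_ij = (G*[ij,x] - F*[ij,y])/(EG - F^2), Gamma^y_ij = (E*[ij,y] - F*[ij,x])/(EG - F^2)

Answer: Gamma_xxx = 0, Gamma_xxy = 0, Gamma_xyy = 0, Gamma_yxx = -6/5, Gamma_yxy = 0, Gamma_yyy = 0


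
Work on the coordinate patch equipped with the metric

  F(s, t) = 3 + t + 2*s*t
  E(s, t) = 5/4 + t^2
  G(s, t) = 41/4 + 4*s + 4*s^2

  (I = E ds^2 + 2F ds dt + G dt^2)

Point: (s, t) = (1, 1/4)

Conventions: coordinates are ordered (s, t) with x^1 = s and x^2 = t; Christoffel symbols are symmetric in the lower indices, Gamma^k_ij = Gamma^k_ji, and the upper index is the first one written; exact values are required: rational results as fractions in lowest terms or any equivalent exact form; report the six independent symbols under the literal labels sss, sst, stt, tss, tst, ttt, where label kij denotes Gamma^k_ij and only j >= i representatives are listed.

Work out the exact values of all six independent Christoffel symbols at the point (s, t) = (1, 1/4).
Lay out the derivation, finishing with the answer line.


E = 21/16, F = 15/4, G = 73/4 at the point
E_s = 0, E_t = 1/2, F_s = 1/2, F_t = 3, G_s = 12, G_t = 0
EG - F^2 = 633/64;  g^inv = (64/633) * [[73/4, -15/4], [-15/4, 21/16]]
first-kind symbols [ij,l] = (1/2)(d_i g_jl + d_j g_il - d_l g_ij): [ss,s] = E_s/2 = 0, [ss,t] = F_s - E_t/2 = 1/4, [st,s] = E_t/2 = 1/4, [st,t] = G_s/2 = 6, [tt,s] = F_t - G_s/2 = -3, [tt,t] = G_t/2 = 0
Gamma^s_ij = (G*[ij,s] - F*[ij,t])/(EG - F^2), Gamma^t_ij = (E*[ij,t] - F*[ij,s])/(EG - F^2)

Answer: Gamma_sss = -20/211, Gamma_sst = -1148/633, Gamma_stt = -1168/211, Gamma_tss = 7/211, Gamma_tst = 148/211, Gamma_ttt = 240/211


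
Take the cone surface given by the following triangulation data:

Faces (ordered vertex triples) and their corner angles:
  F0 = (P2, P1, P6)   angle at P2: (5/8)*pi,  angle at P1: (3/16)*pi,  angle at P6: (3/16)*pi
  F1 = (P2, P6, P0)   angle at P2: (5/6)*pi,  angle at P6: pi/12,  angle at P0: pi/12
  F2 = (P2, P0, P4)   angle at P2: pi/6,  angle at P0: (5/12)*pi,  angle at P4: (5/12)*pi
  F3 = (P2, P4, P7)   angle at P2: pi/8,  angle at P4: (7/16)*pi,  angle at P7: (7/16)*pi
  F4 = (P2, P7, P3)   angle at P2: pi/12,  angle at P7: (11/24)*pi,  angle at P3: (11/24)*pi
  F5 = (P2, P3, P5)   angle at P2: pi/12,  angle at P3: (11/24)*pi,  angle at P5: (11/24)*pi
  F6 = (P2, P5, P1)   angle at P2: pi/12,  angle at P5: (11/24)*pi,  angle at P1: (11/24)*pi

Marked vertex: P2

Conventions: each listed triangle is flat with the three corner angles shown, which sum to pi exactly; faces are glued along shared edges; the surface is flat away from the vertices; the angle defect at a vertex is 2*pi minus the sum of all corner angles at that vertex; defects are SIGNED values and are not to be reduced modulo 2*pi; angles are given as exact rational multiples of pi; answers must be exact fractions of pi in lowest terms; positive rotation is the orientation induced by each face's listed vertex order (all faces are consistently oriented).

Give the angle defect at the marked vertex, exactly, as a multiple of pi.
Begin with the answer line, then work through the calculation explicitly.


Answer: defect(P2) = 0

Sum of corner angles at P2: 2*pi
defect = 2*pi - 2*pi


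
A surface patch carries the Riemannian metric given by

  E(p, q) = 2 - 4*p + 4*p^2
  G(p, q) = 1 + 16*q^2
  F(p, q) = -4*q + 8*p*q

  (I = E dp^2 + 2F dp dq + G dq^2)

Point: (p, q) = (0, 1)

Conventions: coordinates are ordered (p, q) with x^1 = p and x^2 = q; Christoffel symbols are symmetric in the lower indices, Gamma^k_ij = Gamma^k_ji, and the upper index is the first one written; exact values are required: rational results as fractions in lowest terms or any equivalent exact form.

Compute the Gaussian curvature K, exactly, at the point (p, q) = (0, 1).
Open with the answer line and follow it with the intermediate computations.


Answer: K = 2/81

E = 2, F = -4, G = 17, EG - F^2 = 18 at the point
E_p = -4, E_q = 0, F_p = 8, F_q = -4, G_p = 0, G_q = 32
E_qq = 0, F_pq = 8, G_pp = 0
The intrinsic route: Brioschi's K = (det M1 - det M2)/(EG - F^2)^2.
M1 = [[-E_qq/2 + F_pq - G_pp/2, E_p/2, F_p - E_q/2], [F_q - G_p/2, E, F], [G_q/2, F, G]] = [[8, -2, 8], [-4, 2, -4], [16, -4, 17]]; det M1 = 8
M2 = [[0, E_q/2, G_p/2], [E_q/2, E, F], [G_p/2, F, G]] = [[0, 0, 0], [0, 2, -4], [0, -4, 17]]; det M2 = 0
det M1 - det M2 = 8; K = 8 / (18)^2 = 2/81


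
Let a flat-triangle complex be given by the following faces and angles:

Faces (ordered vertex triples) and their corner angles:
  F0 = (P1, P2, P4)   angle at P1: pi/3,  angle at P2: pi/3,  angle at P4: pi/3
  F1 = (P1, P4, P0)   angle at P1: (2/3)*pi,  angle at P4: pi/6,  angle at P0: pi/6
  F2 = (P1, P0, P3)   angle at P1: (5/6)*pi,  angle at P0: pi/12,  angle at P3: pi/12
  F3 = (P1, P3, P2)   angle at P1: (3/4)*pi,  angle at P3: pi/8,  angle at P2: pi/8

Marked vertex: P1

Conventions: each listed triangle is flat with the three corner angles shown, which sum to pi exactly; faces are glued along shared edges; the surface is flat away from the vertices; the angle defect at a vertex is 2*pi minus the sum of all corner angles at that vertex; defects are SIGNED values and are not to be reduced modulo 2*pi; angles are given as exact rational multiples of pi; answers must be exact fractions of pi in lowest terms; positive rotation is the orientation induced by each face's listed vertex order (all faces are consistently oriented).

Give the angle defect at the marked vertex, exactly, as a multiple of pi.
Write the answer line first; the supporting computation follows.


Answer: defect(P1) = (-7/12)*pi

Sum of corner angles at P1: (31/12)*pi
defect = 2*pi - (31/12)*pi


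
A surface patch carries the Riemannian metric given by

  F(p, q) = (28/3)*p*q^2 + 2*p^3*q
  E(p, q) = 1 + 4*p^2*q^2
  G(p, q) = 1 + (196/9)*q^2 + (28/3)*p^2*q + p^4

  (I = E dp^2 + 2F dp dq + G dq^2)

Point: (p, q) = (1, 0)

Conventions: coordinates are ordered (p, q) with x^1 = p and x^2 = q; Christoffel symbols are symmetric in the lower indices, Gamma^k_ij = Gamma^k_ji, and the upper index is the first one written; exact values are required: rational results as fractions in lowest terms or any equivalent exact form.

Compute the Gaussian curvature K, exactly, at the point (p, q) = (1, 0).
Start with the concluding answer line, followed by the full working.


Answer: K = -1

E = 1, F = 0, G = 2, EG - F^2 = 2 at the point
E_p = 0, E_q = 0, F_p = 0, F_q = 2, G_p = 4, G_q = 28/3
E_qq = 8, F_pq = 6, G_pp = 12
K follows from Brioschi's formula, (det M1 - det M2)/(EG - F^2)^2.
M1 = [[-E_qq/2 + F_pq - G_pp/2, E_p/2, F_p - E_q/2], [F_q - G_p/2, E, F], [G_q/2, F, G]] = [[-4, 0, 0], [0, 1, 0], [14/3, 0, 2]]; det M1 = -8
M2 = [[0, E_q/2, G_p/2], [E_q/2, E, F], [G_p/2, F, G]] = [[0, 0, 2], [0, 1, 0], [2, 0, 2]]; det M2 = -4
det M1 - det M2 = -4; K = -4 / (2)^2 = -1


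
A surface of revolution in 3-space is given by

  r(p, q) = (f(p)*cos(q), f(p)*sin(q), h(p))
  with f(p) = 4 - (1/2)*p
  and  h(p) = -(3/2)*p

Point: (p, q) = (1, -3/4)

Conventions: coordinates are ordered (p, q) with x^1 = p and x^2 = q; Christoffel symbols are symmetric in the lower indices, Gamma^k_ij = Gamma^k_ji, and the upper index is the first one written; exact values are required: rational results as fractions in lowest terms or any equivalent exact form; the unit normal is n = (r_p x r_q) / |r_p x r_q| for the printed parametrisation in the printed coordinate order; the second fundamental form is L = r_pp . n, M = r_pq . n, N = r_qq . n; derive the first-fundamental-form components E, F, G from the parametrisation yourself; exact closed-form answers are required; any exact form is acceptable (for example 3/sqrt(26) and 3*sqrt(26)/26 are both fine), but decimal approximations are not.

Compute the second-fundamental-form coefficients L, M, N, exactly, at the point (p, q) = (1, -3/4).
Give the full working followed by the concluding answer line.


f = 7/2, f' = -1/2, f'' = 0, h' = -3/2, h'' = 0
E = 5/2, F = 0, G = 49/4; answer radicand W^2 = 5/2
unnormalised second-form numerators: l = 0, m = 0, n = -21/4; L = l/sqrt(5/2), and similarly M = m/sqrt(W^2), N = n/sqrt(W^2)

Answer: L = 0, M = 0, N = -21*sqrt(10)/20


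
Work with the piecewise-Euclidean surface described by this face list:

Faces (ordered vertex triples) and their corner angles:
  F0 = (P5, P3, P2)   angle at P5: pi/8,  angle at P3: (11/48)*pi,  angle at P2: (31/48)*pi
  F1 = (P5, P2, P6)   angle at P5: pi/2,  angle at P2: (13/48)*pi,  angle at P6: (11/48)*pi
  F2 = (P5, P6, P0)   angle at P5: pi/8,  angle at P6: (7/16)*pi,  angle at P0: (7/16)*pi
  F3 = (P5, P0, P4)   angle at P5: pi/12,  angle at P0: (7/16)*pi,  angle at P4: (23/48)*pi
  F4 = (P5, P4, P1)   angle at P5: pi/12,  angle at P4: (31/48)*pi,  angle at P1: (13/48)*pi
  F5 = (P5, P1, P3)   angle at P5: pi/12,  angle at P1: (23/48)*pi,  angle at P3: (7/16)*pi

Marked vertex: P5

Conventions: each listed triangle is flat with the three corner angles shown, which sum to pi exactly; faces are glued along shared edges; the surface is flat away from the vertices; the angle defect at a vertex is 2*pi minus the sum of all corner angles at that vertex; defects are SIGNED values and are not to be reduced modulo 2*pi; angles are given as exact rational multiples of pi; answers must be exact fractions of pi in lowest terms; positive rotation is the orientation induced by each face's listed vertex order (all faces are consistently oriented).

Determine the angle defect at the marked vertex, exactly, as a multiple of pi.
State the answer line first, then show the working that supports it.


Answer: defect(P5) = pi

Sum of corner angles at P5: pi
defect = 2*pi - pi


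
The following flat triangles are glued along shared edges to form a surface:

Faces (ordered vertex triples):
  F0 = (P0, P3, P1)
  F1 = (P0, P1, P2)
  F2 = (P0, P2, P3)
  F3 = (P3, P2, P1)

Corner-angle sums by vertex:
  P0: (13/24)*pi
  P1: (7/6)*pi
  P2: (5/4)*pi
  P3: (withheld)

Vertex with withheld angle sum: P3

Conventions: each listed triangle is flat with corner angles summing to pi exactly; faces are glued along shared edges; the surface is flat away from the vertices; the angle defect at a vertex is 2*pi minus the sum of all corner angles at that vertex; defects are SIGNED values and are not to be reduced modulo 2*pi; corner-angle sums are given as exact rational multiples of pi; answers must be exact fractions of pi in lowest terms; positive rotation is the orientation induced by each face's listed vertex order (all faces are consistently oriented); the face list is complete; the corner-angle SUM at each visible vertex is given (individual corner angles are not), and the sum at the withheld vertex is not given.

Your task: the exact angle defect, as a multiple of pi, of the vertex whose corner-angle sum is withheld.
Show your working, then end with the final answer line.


V = 4, E = 6, F = 4; chi = V - E + F = 2
Gauss-Bonnet: total defect = 2*pi*chi = 4*pi; visible defects sum to (73/24)*pi

Answer: defect(P3) = (23/24)*pi


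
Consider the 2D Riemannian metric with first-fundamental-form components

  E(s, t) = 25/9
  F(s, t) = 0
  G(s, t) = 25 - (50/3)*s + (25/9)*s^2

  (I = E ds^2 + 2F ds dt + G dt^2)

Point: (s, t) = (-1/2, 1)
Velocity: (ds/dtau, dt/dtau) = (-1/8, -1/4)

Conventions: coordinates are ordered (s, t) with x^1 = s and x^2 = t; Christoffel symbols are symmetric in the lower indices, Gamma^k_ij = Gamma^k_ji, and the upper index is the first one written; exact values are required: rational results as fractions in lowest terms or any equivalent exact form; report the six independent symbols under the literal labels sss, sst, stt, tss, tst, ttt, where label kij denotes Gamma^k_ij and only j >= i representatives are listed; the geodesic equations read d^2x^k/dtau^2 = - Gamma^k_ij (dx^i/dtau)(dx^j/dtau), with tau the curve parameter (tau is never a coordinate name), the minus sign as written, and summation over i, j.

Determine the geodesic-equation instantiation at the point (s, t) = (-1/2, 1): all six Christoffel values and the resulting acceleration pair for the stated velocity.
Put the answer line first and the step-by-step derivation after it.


Answer: Gamma_sss = 0, Gamma_sst = 0, Gamma_stt = 7/2, Gamma_tss = 0, Gamma_tst = -2/7, Gamma_ttt = 0; accelerations (d^2s/dtau^2, d^2t/dtau^2) = (-7/32, 1/56)

E = 25/9, F = 0, G = 1225/36 at the point
E_s = 0, E_t = 0, F_s = 0, F_t = 0, G_s = -175/9, G_t = 0
EG - F^2 = 30625/324;  g^inv = (324/30625) * [[1225/36, 0], [0, 25/9]]
first-kind symbols [ij,l] = (1/2)(d_i g_jl + d_j g_il - d_l g_ij): [ss,s] = E_s/2 = 0, [ss,t] = F_s - E_t/2 = 0, [st,s] = E_t/2 = 0, [st,t] = G_s/2 = -175/18, [tt,s] = F_t - G_s/2 = 175/18, [tt,t] = G_t/2 = 0
Gamma^s_ij = (G*[ij,s] - F*[ij,t])/(EG - F^2), Gamma^t_ij = (E*[ij,t] - F*[ij,s])/(EG - F^2)
Gamma_sss = 0, Gamma_sst = 0, Gamma_stt = 7/2, Gamma_tss = 0, Gamma_tst = -2/7, Gamma_ttt = 0
d^2s/dtau^2 = -(Gamma_sss*(-1/8)^2 + 2*Gamma_sst*(-1/8)*(-1/4) + Gamma_stt*(-1/4)^2) = -7/32
d^2t/dtau^2 = -(Gamma_tss*(-1/8)^2 + 2*Gamma_tst*(-1/8)*(-1/4) + Gamma_ttt*(-1/4)^2) = 1/56
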